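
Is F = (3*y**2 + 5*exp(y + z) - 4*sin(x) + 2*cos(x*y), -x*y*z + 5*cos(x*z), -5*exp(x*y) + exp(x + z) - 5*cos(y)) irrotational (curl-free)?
No, ∇×F = (x*y - 5*x*exp(x*y) + 5*x*sin(x*z) + 5*sin(y), 5*y*exp(x*y) - exp(x + z) + 5*exp(y + z), 2*x*sin(x*y) - y*z - 6*y - 5*z*sin(x*z) - 5*exp(y + z))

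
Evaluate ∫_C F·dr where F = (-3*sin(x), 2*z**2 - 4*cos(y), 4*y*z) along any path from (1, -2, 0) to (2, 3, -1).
-4*sin(2) - 3*cos(1) + 3*cos(2) - 4*sin(3) + 6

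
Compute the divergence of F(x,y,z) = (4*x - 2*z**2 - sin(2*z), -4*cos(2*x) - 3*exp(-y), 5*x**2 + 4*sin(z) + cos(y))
4*cos(z) + 4 + 3*exp(-y)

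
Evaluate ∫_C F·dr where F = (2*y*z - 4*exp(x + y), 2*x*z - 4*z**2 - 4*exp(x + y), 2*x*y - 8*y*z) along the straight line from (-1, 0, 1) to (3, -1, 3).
-4*exp(2) + 4*exp(-1) + 18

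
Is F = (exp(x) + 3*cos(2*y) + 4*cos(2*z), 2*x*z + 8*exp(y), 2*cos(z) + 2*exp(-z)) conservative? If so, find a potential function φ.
No, ∇×F = (-2*x, -8*sin(2*z), 2*z + 6*sin(2*y)) ≠ 0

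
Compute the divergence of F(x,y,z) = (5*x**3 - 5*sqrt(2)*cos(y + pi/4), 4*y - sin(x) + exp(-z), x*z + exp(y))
15*x**2 + x + 4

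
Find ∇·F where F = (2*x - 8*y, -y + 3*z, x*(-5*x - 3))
1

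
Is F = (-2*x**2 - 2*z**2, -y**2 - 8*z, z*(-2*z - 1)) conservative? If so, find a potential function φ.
No, ∇×F = (8, -4*z, 0) ≠ 0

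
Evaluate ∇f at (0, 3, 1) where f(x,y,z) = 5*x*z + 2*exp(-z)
(5, 0, -2*exp(-1))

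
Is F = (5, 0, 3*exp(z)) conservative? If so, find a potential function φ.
Yes, F is conservative. φ = 5*x + 3*exp(z)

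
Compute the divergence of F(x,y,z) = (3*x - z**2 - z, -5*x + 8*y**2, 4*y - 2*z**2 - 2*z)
16*y - 4*z + 1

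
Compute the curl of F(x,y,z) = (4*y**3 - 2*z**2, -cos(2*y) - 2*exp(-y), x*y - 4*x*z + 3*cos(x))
(x, -y + 3*sin(x), -12*y**2)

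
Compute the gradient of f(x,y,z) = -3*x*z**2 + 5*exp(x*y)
(5*y*exp(x*y) - 3*z**2, 5*x*exp(x*y), -6*x*z)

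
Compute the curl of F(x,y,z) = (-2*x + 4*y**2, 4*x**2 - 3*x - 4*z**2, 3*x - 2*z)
(8*z, -3, 8*x - 8*y - 3)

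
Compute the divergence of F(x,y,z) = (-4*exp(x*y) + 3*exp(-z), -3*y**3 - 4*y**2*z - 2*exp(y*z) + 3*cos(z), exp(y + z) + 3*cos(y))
-9*y**2 - 8*y*z - 4*y*exp(x*y) - 2*z*exp(y*z) + exp(y + z)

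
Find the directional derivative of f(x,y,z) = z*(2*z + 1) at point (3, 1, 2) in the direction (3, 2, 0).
0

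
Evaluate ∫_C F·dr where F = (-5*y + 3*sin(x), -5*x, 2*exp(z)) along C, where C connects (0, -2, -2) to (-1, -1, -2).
-2 - 3*cos(1)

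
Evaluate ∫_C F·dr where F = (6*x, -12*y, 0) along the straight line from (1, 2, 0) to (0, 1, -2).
15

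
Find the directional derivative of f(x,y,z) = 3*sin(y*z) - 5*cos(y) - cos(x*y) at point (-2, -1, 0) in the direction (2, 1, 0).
sqrt(5)*(-sin(1) - 4*sin(2)/5)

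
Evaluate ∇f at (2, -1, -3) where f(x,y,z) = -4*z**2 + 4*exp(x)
(4*exp(2), 0, 24)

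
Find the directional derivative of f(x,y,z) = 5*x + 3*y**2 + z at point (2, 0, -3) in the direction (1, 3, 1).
6*sqrt(11)/11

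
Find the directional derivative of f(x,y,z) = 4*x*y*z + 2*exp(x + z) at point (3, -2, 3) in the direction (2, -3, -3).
sqrt(22)*(-exp(6) - 42)/11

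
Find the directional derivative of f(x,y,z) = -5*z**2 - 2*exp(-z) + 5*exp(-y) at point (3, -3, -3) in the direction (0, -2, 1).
sqrt(5)*(6 + 12*exp(3)/5)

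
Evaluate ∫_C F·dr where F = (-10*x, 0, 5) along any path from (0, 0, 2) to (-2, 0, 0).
-30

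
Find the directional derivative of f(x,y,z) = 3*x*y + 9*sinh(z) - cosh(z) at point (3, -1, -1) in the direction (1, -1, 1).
sqrt(3)*(-12 + sinh(1) + 9*cosh(1))/3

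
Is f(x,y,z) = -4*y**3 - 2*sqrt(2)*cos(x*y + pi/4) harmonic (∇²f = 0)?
No, ∇²f = 2*sqrt(2)*x**2*cos(x*y + pi/4) + 2*sqrt(2)*y**2*cos(x*y + pi/4) - 24*y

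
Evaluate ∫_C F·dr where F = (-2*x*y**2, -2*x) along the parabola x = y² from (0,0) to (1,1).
-4/3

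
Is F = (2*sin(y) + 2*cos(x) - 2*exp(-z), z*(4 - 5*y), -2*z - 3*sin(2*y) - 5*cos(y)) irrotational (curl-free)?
No, ∇×F = (5*y + 5*sin(y) - 6*cos(2*y) - 4, 2*exp(-z), -2*cos(y))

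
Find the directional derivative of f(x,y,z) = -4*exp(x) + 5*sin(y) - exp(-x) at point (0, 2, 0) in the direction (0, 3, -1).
3*sqrt(10)*cos(2)/2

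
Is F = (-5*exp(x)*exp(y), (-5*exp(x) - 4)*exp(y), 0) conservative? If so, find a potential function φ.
Yes, F is conservative. φ = (-5*exp(x) - 4)*exp(y)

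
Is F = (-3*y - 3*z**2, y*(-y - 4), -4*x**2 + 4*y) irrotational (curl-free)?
No, ∇×F = (4, 8*x - 6*z, 3)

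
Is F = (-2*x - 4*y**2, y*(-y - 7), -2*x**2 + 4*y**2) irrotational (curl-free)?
No, ∇×F = (8*y, 4*x, 8*y)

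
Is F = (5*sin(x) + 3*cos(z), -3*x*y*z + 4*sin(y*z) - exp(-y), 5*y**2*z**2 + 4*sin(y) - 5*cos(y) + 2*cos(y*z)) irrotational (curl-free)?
No, ∇×F = (3*x*y + 10*y*z**2 - 4*y*cos(y*z) - 2*z*sin(y*z) + 5*sin(y) + 4*cos(y), -3*sin(z), -3*y*z)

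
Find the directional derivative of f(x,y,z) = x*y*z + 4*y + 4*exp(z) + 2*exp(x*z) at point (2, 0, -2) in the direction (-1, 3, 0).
2*sqrt(10)*exp(-4)/5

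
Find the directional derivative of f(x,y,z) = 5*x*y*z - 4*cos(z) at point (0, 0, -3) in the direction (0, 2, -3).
12*sqrt(13)*sin(3)/13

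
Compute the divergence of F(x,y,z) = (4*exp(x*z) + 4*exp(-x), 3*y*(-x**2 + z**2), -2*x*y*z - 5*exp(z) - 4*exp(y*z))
-3*x**2 - 2*x*y - 4*y*exp(y*z) + 3*z**2 + 4*z*exp(x*z) - 5*exp(z) - 4*exp(-x)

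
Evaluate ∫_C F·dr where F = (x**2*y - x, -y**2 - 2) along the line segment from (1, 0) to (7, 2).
394/3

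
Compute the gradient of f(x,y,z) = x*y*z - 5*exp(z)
(y*z, x*z, x*y - 5*exp(z))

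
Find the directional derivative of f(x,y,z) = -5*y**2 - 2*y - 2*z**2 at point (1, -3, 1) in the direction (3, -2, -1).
-26*sqrt(14)/7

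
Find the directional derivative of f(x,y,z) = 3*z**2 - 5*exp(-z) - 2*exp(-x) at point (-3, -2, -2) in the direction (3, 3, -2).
sqrt(22)*(-5*exp(2) + 12 + 3*exp(3))/11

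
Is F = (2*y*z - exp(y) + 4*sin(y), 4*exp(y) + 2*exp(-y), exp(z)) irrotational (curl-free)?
No, ∇×F = (0, 2*y, -2*z + exp(y) - 4*cos(y))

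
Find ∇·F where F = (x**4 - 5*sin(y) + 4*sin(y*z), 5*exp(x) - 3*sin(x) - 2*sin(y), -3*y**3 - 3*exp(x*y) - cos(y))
4*x**3 - 2*cos(y)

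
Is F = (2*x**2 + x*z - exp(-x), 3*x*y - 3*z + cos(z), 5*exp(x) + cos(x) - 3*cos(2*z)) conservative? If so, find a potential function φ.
No, ∇×F = (sin(z) + 3, x - 5*exp(x) + sin(x), 3*y) ≠ 0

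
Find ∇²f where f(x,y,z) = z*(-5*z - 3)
-10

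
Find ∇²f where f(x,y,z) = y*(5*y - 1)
10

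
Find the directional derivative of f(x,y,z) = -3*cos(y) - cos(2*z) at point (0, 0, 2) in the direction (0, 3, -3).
-sqrt(2)*sin(4)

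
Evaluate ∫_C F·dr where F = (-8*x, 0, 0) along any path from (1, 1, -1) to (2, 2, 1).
-12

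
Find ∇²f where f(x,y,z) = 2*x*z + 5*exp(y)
5*exp(y)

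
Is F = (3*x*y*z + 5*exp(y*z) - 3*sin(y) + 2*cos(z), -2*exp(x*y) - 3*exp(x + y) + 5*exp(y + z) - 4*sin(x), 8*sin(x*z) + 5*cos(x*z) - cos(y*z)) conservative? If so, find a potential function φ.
No, ∇×F = (z*sin(y*z) - 5*exp(y + z), 3*x*y + 5*y*exp(y*z) + 5*z*sin(x*z) - 8*z*cos(x*z) - 2*sin(z), -3*x*z - 2*y*exp(x*y) - 5*z*exp(y*z) - 3*exp(x + y) - 4*cos(x) + 3*cos(y)) ≠ 0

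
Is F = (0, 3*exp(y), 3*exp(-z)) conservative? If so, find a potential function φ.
Yes, F is conservative. φ = 3*exp(y) - 3*exp(-z)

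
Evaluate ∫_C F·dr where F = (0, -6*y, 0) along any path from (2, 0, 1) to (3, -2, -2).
-12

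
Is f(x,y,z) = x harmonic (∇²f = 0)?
Yes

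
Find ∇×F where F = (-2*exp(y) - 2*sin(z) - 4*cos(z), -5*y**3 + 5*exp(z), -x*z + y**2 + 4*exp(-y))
(2*y - 5*exp(z) - 4*exp(-y), z + 4*sin(z) - 2*cos(z), 2*exp(y))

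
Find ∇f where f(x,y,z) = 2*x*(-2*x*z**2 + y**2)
(-8*x*z**2 + 2*y**2, 4*x*y, -8*x**2*z)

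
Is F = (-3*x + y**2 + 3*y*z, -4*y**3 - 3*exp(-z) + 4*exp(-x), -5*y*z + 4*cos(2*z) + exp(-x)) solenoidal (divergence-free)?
No, ∇·F = -12*y**2 - 5*y - 8*sin(2*z) - 3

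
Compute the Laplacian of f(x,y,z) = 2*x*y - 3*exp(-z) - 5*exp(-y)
-3*exp(-z) - 5*exp(-y)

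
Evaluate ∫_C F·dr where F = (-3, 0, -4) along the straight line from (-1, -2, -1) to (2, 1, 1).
-17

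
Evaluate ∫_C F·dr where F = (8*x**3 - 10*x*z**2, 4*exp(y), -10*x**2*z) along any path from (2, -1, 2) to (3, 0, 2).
34 - 4*exp(-1)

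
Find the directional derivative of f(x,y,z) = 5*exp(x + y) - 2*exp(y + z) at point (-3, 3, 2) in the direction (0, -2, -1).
sqrt(5)*(-2 + 6*exp(5)/5)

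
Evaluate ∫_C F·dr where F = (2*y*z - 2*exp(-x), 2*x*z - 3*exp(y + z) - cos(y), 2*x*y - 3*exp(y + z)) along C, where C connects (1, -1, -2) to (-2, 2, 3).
-3*exp(5) - 28 - sin(2) - sin(1) - 2*exp(-1) + 3*exp(-3) + 2*exp(2)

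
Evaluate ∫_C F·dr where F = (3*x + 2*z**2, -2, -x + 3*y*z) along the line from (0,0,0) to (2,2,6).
116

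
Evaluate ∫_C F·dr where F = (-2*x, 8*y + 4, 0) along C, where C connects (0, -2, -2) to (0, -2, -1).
0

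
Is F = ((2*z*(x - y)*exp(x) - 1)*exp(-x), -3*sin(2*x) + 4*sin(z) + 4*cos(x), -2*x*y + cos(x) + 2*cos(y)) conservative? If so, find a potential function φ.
No, ∇×F = (-2*x - 2*sin(y) - 4*cos(z), 2*x + sin(x), 2*z - 4*sin(x) - 6*cos(2*x)) ≠ 0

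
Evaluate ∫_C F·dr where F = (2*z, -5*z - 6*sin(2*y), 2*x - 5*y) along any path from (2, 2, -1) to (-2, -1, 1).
-5 + 3*cos(2) - 3*cos(4)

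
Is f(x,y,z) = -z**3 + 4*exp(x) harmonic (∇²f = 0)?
No, ∇²f = -6*z + 4*exp(x)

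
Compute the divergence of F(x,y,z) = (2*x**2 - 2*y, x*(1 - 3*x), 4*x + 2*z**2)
4*x + 4*z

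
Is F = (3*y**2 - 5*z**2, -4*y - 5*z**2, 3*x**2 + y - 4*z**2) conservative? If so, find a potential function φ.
No, ∇×F = (10*z + 1, -6*x - 10*z, -6*y) ≠ 0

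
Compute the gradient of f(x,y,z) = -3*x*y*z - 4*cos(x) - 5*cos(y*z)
(-3*y*z + 4*sin(x), z*(-3*x + 5*sin(y*z)), y*(-3*x + 5*sin(y*z)))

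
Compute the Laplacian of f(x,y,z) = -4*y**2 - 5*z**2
-18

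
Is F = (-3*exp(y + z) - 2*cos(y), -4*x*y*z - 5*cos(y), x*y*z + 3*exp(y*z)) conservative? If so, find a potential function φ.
No, ∇×F = (4*x*y + x*z + 3*z*exp(y*z), -y*z - 3*exp(y + z), -4*y*z + 3*exp(y + z) - 2*sin(y)) ≠ 0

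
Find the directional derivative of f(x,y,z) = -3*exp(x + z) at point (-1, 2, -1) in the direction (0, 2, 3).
-9*sqrt(13)*exp(-2)/13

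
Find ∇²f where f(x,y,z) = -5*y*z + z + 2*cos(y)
-2*cos(y)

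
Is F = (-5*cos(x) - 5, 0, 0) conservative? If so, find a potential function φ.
Yes, F is conservative. φ = -5*x - 5*sin(x)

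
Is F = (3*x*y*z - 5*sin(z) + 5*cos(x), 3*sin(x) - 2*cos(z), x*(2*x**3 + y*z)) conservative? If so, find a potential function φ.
No, ∇×F = (x*z - 2*sin(z), -8*x**3 + 3*x*y - y*z - 5*cos(z), -3*x*z + 3*cos(x)) ≠ 0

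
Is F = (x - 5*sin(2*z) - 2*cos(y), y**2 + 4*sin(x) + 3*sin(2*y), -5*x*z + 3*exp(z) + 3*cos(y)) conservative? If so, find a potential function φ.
No, ∇×F = (-3*sin(y), 5*z - 10*cos(2*z), -2*sin(y) + 4*cos(x)) ≠ 0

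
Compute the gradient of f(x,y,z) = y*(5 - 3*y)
(0, 5 - 6*y, 0)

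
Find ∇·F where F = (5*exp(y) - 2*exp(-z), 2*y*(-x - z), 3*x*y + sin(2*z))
-2*x - 2*z + 2*cos(2*z)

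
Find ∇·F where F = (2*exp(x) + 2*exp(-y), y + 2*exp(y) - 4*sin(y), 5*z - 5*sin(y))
2*exp(x) + 2*exp(y) - 4*cos(y) + 6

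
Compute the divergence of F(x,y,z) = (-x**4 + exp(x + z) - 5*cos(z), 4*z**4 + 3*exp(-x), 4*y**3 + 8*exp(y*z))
-4*x**3 + 8*y*exp(y*z) + exp(x + z)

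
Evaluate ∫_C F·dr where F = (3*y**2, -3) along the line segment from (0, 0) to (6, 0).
0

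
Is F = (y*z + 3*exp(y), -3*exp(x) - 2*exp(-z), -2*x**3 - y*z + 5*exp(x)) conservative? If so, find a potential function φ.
No, ∇×F = (-z - 2*exp(-z), 6*x**2 + y - 5*exp(x), -z - 3*exp(x) - 3*exp(y)) ≠ 0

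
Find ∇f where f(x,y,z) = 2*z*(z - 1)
(0, 0, 4*z - 2)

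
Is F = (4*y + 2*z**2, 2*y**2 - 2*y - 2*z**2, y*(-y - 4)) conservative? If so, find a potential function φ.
No, ∇×F = (-2*y + 4*z - 4, 4*z, -4) ≠ 0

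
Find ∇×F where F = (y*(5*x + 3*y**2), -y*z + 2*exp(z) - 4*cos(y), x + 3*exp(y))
(y + 3*exp(y) - 2*exp(z), -1, -5*x - 9*y**2)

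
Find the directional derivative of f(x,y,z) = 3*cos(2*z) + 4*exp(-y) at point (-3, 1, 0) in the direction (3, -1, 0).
2*sqrt(10)*exp(-1)/5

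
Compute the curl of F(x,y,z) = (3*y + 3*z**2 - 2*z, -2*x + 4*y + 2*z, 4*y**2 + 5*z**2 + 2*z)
(8*y - 2, 6*z - 2, -5)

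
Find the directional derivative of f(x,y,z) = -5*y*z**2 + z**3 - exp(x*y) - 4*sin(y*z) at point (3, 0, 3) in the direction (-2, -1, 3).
141*sqrt(14)/14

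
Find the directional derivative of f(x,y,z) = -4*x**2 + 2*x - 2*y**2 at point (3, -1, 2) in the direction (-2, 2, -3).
52*sqrt(17)/17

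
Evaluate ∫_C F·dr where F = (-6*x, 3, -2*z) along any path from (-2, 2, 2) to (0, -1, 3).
-2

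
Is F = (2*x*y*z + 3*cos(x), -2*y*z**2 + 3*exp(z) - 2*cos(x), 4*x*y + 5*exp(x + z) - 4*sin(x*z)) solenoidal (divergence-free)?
No, ∇·F = -4*x*cos(x*z) + 2*y*z - 2*z**2 + 5*exp(x + z) - 3*sin(x)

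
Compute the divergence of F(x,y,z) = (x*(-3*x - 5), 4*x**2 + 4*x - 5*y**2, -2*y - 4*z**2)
-6*x - 10*y - 8*z - 5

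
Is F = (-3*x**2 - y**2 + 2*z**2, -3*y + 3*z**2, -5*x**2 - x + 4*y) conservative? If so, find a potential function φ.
No, ∇×F = (4 - 6*z, 10*x + 4*z + 1, 2*y) ≠ 0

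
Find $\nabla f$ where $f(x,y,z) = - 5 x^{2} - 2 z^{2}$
(-10*x, 0, -4*z)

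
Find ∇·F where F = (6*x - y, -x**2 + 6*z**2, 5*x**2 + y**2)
6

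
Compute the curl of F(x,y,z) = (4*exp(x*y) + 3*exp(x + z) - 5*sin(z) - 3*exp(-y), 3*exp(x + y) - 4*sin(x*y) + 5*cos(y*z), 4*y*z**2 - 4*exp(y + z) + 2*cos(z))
(5*y*sin(y*z) + 4*z**2 - 4*exp(y + z), 3*exp(x + z) - 5*cos(z), -4*x*exp(x*y) - 4*y*cos(x*y) + 3*exp(x + y) - 3*exp(-y))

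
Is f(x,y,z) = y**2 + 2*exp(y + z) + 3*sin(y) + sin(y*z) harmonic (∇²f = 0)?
No, ∇²f = -y**2*sin(y*z) - z**2*sin(y*z) + 4*exp(y + z) - 3*sin(y) + 2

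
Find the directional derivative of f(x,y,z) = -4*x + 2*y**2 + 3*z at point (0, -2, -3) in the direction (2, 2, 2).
-3*sqrt(3)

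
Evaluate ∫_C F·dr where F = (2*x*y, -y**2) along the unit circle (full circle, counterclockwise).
0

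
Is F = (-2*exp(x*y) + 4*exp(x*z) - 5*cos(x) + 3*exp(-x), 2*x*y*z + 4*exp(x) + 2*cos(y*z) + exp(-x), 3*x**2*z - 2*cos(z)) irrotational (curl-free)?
No, ∇×F = (2*y*(-x + sin(y*z)), 2*x*(-3*z + 2*exp(x*z)), 2*x*exp(x*y) + 2*y*z + 4*exp(x) - exp(-x))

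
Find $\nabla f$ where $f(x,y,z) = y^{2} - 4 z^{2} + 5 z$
(0, 2*y, 5 - 8*z)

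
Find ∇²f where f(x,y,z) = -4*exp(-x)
-4*exp(-x)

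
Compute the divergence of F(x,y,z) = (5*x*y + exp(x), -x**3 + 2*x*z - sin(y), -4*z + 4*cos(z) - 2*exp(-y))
5*y + exp(x) - 4*sin(z) - cos(y) - 4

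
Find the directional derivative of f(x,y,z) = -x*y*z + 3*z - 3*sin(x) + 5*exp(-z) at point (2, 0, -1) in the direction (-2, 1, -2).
-4/3 + 2*cos(2) + 10*E/3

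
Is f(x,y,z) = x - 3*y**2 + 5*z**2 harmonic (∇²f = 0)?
No, ∇²f = 4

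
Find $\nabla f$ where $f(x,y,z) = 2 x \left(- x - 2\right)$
(-4*x - 4, 0, 0)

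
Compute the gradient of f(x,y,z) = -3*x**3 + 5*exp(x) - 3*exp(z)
(-9*x**2 + 5*exp(x), 0, -3*exp(z))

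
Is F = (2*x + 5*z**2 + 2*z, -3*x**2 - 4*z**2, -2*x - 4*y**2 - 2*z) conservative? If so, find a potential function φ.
No, ∇×F = (-8*y + 8*z, 10*z + 4, -6*x) ≠ 0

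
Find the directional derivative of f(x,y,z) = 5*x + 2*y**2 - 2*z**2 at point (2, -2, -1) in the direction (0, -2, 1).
4*sqrt(5)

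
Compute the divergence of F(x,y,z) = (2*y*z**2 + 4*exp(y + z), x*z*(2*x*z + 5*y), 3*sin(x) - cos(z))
5*x*z + sin(z)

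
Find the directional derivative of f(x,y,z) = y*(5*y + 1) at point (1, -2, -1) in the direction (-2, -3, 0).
57*sqrt(13)/13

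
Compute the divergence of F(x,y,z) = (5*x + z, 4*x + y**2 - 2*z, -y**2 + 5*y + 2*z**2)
2*y + 4*z + 5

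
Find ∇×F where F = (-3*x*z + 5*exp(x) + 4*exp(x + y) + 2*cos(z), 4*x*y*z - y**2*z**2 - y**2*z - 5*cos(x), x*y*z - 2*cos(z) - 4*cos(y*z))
(-4*x*y + x*z + 2*y**2*z + y**2 + 4*z*sin(y*z), -3*x - y*z - 2*sin(z), 4*y*z - 4*exp(x + y) + 5*sin(x))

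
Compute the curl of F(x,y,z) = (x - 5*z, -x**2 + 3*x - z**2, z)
(2*z, -5, 3 - 2*x)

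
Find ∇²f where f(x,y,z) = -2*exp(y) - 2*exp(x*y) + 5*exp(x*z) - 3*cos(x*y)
-2*x**2*exp(x*y) + 5*x**2*exp(x*z) + 3*x**2*cos(x*y) - 2*y**2*exp(x*y) + 3*y**2*cos(x*y) + 5*z**2*exp(x*z) - 2*exp(y)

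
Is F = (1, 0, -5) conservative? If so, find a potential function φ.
Yes, F is conservative. φ = x - 5*z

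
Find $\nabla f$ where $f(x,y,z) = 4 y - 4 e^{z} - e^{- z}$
(0, 4, -4*exp(z) + exp(-z))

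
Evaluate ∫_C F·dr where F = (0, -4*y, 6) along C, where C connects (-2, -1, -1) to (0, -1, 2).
18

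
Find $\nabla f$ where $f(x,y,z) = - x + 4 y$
(-1, 4, 0)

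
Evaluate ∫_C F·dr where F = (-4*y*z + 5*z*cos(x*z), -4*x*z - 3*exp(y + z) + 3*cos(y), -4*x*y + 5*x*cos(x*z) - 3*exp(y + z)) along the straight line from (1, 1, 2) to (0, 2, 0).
-3*exp(2) - 3*sin(1) - 2*sin(2) + 8 + 3*exp(3)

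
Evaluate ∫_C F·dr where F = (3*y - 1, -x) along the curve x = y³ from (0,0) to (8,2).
24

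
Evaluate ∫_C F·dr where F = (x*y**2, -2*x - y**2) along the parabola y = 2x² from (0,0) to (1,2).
-14/3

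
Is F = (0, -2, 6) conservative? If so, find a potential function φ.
Yes, F is conservative. φ = -2*y + 6*z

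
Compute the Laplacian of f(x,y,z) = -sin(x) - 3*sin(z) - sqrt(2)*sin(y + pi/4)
sin(x) + 3*sin(z) + sqrt(2)*sin(y + pi/4)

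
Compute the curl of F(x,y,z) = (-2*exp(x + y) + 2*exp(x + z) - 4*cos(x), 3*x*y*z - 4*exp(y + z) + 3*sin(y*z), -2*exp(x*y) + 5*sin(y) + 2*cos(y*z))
(-3*x*y - 2*x*exp(x*y) - 3*y*cos(y*z) - 2*z*sin(y*z) + 4*exp(y + z) + 5*cos(y), 2*y*exp(x*y) + 2*exp(x + z), 3*y*z + 2*exp(x + y))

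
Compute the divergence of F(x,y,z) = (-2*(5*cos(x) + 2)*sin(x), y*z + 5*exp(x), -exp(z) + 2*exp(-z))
z - exp(z) - 4*cos(x) - 10*cos(2*x) - 2*exp(-z)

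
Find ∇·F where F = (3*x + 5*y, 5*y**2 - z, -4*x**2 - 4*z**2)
10*y - 8*z + 3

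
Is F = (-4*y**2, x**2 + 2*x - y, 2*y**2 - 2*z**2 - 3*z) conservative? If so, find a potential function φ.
No, ∇×F = (4*y, 0, 2*x + 8*y + 2) ≠ 0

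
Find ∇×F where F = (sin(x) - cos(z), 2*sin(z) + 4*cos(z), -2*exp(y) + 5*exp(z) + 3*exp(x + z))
(-2*exp(y) + 4*sin(z) - 2*cos(z), -3*exp(x + z) + sin(z), 0)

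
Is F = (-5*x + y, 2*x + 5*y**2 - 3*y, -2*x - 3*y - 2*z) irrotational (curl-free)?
No, ∇×F = (-3, 2, 1)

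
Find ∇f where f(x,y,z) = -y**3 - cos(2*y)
(0, -3*y**2 + 2*sin(2*y), 0)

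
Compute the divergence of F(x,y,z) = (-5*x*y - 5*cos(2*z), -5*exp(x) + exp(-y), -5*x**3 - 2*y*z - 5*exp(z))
-7*y - 5*exp(z) - exp(-y)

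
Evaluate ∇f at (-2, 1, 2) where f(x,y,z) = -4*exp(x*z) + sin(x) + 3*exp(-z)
(cos(2) - 8*exp(-4), 0, (8 - 3*exp(2))*exp(-4))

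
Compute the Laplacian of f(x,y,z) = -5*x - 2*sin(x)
2*sin(x)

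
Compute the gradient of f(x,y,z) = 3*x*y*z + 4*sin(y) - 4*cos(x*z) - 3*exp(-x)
(3*y*z + 4*z*sin(x*z) + 3*exp(-x), 3*x*z + 4*cos(y), x*(3*y + 4*sin(x*z)))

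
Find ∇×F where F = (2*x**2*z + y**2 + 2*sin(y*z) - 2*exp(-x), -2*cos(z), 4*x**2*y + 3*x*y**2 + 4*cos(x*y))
(4*x**2 + 6*x*y - 4*x*sin(x*y) - 2*sin(z), 2*x**2 - 8*x*y - 3*y**2 + 4*y*sin(x*y) + 2*y*cos(y*z), -2*y - 2*z*cos(y*z))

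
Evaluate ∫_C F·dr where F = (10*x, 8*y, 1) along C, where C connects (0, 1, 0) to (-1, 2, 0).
17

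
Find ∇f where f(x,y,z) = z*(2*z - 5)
(0, 0, 4*z - 5)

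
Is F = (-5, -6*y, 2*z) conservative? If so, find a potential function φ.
Yes, F is conservative. φ = -5*x - 3*y**2 + z**2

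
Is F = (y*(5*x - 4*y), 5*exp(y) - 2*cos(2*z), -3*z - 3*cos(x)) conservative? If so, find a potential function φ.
No, ∇×F = (-4*sin(2*z), -3*sin(x), -5*x + 8*y) ≠ 0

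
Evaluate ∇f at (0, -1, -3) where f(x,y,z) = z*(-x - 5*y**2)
(3, -30, -5)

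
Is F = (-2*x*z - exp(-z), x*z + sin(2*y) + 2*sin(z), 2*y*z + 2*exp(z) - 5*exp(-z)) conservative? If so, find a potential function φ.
No, ∇×F = (-x + 2*z - 2*cos(z), -2*x + exp(-z), z) ≠ 0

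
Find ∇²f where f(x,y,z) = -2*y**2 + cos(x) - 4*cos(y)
-cos(x) + 4*cos(y) - 4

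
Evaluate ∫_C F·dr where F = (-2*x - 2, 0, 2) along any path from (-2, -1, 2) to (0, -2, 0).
-4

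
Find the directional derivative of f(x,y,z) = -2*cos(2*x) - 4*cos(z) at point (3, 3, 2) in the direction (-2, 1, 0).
-8*sqrt(5)*sin(6)/5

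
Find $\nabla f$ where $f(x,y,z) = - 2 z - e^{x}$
(-exp(x), 0, -2)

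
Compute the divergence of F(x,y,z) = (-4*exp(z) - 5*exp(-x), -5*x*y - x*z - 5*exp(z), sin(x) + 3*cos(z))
-5*x - 3*sin(z) + 5*exp(-x)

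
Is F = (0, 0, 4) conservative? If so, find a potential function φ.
Yes, F is conservative. φ = 4*z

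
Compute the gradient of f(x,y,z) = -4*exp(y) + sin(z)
(0, -4*exp(y), cos(z))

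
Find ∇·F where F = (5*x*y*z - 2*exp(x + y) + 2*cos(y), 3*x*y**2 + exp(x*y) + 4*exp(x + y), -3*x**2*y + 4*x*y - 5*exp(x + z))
6*x*y + x*exp(x*y) + 5*y*z + 2*exp(x + y) - 5*exp(x + z)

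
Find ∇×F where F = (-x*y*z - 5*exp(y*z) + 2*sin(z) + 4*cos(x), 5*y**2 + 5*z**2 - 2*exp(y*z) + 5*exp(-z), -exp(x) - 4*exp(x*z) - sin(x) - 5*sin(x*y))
(-5*x*cos(x*y) + 2*y*exp(y*z) - 10*z + 5*exp(-z), -x*y - 5*y*exp(y*z) + 5*y*cos(x*y) + 4*z*exp(x*z) + exp(x) + cos(x) + 2*cos(z), z*(x + 5*exp(y*z)))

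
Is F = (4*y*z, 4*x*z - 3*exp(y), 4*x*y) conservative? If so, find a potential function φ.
Yes, F is conservative. φ = 4*x*y*z - 3*exp(y)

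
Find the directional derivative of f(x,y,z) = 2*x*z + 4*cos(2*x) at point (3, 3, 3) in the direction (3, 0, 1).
12*sqrt(10)*(1 - sin(6))/5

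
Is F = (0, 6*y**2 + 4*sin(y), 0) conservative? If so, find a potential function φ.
Yes, F is conservative. φ = 2*y**3 - 4*cos(y)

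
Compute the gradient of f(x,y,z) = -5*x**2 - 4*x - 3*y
(-10*x - 4, -3, 0)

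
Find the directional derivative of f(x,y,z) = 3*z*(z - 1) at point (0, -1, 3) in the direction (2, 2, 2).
5*sqrt(3)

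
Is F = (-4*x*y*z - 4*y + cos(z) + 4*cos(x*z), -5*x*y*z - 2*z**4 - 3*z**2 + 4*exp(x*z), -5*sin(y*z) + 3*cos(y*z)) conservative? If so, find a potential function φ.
No, ∇×F = (5*x*y - 4*x*exp(x*z) + 8*z**3 - 3*z*sin(y*z) - 5*z*cos(y*z) + 6*z, -4*x*y - 4*x*sin(x*z) - sin(z), 4*x*z - 5*y*z + 4*z*exp(x*z) + 4) ≠ 0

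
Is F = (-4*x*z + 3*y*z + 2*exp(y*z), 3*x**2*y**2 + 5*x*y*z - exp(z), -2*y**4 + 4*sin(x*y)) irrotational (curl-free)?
No, ∇×F = (-5*x*y + 4*x*cos(x*y) - 8*y**3 + exp(z), -4*x + 2*y*exp(y*z) - 4*y*cos(x*y) + 3*y, 6*x*y**2 + 5*y*z - 2*z*exp(y*z) - 3*z)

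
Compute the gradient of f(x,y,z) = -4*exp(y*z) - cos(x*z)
(z*sin(x*z), -4*z*exp(y*z), x*sin(x*z) - 4*y*exp(y*z))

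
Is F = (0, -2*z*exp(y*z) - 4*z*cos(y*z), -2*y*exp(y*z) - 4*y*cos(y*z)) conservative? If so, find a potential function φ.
Yes, F is conservative. φ = -2*exp(y*z) - 4*sin(y*z)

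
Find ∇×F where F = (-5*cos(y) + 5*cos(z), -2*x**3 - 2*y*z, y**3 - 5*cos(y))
(3*y**2 + 2*y + 5*sin(y), -5*sin(z), -6*x**2 - 5*sin(y))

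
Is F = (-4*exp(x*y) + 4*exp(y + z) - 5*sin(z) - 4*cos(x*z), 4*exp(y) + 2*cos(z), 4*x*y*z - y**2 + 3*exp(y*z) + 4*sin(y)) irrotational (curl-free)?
No, ∇×F = (4*x*z - 2*y + 3*z*exp(y*z) + 2*sin(z) + 4*cos(y), 4*x*sin(x*z) - 4*y*z + 4*exp(y + z) - 5*cos(z), 4*x*exp(x*y) - 4*exp(y + z))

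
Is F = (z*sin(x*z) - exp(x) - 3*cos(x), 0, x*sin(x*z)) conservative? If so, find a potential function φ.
Yes, F is conservative. φ = -exp(x) - 3*sin(x) - cos(x*z)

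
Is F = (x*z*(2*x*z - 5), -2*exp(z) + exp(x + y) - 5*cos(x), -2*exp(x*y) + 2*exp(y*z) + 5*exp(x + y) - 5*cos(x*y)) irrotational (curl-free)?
No, ∇×F = (-2*x*exp(x*y) + 5*x*sin(x*y) + 2*z*exp(y*z) + 2*exp(z) + 5*exp(x + y), 4*x**2*z - 5*x + 2*y*exp(x*y) - 5*y*sin(x*y) - 5*exp(x + y), exp(x + y) + 5*sin(x))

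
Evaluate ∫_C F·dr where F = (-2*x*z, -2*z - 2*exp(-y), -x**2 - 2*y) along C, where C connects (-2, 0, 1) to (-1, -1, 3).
5 + 2*E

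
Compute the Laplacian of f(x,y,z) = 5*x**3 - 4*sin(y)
30*x + 4*sin(y)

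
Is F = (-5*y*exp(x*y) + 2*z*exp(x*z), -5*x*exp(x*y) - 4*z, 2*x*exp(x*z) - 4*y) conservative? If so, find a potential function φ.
Yes, F is conservative. φ = -4*y*z - 5*exp(x*y) + 2*exp(x*z)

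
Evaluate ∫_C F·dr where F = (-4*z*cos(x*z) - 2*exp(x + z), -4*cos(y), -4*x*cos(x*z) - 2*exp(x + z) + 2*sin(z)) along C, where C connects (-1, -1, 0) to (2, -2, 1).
-2*exp(3) - 4*sin(1) - 2*cos(1) + 2*exp(-1) + 2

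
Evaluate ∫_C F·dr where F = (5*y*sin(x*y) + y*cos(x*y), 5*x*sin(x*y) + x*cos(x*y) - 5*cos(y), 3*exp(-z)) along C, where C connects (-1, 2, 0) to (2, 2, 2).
5*cos(2) + sin(4) - 3*exp(-2) + sin(2) + 3 - 5*cos(4)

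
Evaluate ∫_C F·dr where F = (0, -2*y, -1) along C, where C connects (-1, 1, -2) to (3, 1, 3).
-5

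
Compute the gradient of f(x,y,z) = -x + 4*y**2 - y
(-1, 8*y - 1, 0)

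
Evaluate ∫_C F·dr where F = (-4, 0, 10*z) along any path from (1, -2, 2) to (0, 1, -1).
-11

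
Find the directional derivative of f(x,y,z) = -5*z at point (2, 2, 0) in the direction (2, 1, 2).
-10/3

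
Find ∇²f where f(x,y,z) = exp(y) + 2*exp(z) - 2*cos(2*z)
exp(y) + 2*exp(z) + 8*cos(2*z)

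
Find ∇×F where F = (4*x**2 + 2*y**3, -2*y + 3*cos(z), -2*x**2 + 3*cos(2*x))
(3*sin(z), 4*x + 6*sin(2*x), -6*y**2)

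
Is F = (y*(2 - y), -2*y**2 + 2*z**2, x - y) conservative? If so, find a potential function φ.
No, ∇×F = (-4*z - 1, -1, 2*y - 2) ≠ 0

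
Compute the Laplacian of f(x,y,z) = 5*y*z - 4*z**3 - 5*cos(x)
-24*z + 5*cos(x)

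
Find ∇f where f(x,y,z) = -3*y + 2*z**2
(0, -3, 4*z)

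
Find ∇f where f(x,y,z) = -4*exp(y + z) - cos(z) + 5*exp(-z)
(0, -4*exp(y + z), -4*exp(y + z) + sin(z) - 5*exp(-z))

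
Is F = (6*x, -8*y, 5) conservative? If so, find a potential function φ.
Yes, F is conservative. φ = 3*x**2 - 4*y**2 + 5*z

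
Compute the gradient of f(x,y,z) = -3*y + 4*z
(0, -3, 4)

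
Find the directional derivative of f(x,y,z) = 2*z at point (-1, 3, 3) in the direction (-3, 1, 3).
6*sqrt(19)/19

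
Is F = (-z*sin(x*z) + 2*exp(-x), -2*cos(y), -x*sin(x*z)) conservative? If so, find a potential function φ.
Yes, F is conservative. φ = -2*sin(y) + cos(x*z) - 2*exp(-x)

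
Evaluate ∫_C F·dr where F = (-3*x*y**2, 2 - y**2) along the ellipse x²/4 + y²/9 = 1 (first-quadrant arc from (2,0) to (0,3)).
24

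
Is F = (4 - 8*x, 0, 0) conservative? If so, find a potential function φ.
Yes, F is conservative. φ = 4*x*(1 - x)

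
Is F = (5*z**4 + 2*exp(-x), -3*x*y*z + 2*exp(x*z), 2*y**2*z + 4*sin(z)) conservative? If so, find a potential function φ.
No, ∇×F = (3*x*y - 2*x*exp(x*z) + 4*y*z, 20*z**3, z*(-3*y + 2*exp(x*z))) ≠ 0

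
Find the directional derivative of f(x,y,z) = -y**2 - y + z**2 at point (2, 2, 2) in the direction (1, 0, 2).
8*sqrt(5)/5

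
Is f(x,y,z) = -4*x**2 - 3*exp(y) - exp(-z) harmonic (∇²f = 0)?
No, ∇²f = -3*exp(y) - 8 - exp(-z)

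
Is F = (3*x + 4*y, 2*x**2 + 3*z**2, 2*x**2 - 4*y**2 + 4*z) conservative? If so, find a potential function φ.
No, ∇×F = (-8*y - 6*z, -4*x, 4*x - 4) ≠ 0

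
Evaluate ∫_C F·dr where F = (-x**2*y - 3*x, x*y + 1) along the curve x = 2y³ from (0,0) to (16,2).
-14134/5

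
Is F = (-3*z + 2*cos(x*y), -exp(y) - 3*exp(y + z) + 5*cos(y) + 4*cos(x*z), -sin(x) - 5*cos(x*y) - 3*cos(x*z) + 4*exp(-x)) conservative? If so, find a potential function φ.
No, ∇×F = (5*x*sin(x*y) + 4*x*sin(x*z) + 3*exp(y + z), -5*y*sin(x*y) - 3*z*sin(x*z) + cos(x) - 3 + 4*exp(-x), 2*x*sin(x*y) - 4*z*sin(x*z)) ≠ 0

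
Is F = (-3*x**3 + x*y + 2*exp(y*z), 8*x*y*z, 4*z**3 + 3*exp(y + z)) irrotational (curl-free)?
No, ∇×F = (-8*x*y + 3*exp(y + z), 2*y*exp(y*z), -x + 8*y*z - 2*z*exp(y*z))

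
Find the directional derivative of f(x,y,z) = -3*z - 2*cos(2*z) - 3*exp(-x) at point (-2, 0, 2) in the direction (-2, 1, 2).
-2*exp(2) + 8*sin(4)/3 - 2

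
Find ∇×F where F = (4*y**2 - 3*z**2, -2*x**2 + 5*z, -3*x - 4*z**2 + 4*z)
(-5, 3 - 6*z, -4*x - 8*y)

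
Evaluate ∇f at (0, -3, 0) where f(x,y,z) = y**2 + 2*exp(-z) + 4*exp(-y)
(0, -4*exp(3) - 6, -2)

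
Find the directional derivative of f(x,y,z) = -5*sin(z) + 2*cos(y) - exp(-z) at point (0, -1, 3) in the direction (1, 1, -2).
sqrt(6)*(5*exp(3)*cos(3) - 1 + exp(3)*sin(1))*exp(-3)/3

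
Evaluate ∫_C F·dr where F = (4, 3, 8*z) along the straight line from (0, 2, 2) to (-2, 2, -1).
-20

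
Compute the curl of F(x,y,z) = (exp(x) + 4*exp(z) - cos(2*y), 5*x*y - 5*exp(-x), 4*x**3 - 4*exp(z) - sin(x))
(0, -12*x**2 + 4*exp(z) + cos(x), 5*y - 2*sin(2*y) + 5*exp(-x))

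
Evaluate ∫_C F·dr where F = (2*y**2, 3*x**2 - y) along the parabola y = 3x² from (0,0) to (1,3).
18/5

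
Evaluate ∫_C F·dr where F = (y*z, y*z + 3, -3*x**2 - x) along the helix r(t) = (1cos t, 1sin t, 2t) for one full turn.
pi*(-7 - 2*pi)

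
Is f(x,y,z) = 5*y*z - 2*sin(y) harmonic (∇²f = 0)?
No, ∇²f = 2*sin(y)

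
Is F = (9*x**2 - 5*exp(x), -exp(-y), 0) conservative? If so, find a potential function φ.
Yes, F is conservative. φ = 3*x**3 - 5*exp(x) + exp(-y)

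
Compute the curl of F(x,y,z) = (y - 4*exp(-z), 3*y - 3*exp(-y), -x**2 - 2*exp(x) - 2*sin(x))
(0, 2*((x + exp(x) + cos(x))*exp(z) + 2)*exp(-z), -1)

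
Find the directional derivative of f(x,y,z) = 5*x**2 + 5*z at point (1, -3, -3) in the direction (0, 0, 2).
5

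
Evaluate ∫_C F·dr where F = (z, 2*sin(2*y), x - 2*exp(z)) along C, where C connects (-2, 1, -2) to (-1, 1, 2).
-4*sinh(2) - 6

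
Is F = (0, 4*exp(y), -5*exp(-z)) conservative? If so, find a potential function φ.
Yes, F is conservative. φ = 4*exp(y) + 5*exp(-z)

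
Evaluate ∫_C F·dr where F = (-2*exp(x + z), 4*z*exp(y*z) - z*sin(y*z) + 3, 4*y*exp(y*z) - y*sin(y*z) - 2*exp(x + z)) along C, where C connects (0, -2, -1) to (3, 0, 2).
-2*exp(5) - 4*exp(2) - cos(2) + 2*exp(-1) + 11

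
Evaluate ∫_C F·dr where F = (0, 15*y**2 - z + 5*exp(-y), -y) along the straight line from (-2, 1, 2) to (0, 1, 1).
1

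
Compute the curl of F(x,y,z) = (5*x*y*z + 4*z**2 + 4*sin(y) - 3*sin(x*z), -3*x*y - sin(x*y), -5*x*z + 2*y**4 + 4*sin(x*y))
(4*x*cos(x*y) + 8*y**3, 5*x*y - 3*x*cos(x*z) - 4*y*cos(x*y) + 13*z, -5*x*z - y*cos(x*y) - 3*y - 4*cos(y))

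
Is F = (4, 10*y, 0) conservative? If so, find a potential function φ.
Yes, F is conservative. φ = 4*x + 5*y**2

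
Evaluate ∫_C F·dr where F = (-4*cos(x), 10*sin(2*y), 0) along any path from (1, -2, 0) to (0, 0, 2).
-5 + 5*cos(4) + 4*sin(1)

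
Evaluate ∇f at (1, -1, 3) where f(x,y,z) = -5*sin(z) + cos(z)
(0, 0, -sin(3) - 5*cos(3))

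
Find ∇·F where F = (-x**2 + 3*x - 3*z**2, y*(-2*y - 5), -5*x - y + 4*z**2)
-2*x - 4*y + 8*z - 2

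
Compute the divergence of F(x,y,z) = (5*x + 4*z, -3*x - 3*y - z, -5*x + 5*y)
2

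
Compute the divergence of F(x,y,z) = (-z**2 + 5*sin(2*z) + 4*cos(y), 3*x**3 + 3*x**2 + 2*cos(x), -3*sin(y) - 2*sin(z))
-2*cos(z)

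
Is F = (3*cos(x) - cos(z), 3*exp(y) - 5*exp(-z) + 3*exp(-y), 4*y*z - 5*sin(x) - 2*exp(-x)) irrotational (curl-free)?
No, ∇×F = (4*z - 5*exp(-z), sin(z) + 5*cos(x) - 2*exp(-x), 0)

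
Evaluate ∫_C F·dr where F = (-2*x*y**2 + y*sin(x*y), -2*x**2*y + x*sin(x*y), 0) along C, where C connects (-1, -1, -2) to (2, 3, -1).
-35 - cos(6) + cos(1)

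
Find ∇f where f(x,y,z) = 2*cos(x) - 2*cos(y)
(-2*sin(x), 2*sin(y), 0)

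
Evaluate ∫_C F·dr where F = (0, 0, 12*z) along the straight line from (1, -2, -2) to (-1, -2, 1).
-18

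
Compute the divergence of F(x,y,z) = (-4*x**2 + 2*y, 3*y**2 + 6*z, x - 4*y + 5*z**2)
-8*x + 6*y + 10*z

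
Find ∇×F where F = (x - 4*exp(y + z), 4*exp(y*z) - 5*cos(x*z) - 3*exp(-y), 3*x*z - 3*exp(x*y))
(-3*x*exp(x*y) - 5*x*sin(x*z) - 4*y*exp(y*z), 3*y*exp(x*y) - 3*z - 4*exp(y + z), 5*z*sin(x*z) + 4*exp(y + z))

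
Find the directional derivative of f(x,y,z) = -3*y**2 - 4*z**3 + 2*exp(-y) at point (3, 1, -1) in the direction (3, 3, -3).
sqrt(3)*(-2/3 + 2*E)*exp(-1)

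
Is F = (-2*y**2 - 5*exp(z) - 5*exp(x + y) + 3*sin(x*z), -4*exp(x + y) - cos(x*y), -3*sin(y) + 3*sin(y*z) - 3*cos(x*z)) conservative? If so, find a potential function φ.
No, ∇×F = (3*z*cos(y*z) - 3*cos(y), 3*x*cos(x*z) - 3*z*sin(x*z) - 5*exp(z), y*sin(x*y) + 4*y + exp(x + y)) ≠ 0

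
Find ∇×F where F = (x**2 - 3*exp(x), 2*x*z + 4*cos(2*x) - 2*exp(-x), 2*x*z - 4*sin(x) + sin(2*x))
(-2*x, -2*z + 4*cos(x) - 2*cos(2*x), 2*z - 8*sin(2*x) + 2*exp(-x))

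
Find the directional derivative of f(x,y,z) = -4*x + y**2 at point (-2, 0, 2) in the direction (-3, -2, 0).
12*sqrt(13)/13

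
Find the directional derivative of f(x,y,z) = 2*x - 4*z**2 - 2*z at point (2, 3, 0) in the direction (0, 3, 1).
-sqrt(10)/5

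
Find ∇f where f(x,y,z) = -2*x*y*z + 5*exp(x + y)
(-2*y*z + 5*exp(x + y), -2*x*z + 5*exp(x + y), -2*x*y)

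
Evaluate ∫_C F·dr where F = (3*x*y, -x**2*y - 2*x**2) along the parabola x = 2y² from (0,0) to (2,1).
38/15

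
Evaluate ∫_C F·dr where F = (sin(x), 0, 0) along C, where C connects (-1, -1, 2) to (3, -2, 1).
cos(1) - cos(3)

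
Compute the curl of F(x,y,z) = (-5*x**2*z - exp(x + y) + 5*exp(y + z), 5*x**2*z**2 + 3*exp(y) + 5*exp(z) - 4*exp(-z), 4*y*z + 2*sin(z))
(-10*x**2*z + 4*z - sinh(z) - 9*cosh(z), -5*x**2 + 5*exp(y + z), 10*x*z**2 + exp(x + y) - 5*exp(y + z))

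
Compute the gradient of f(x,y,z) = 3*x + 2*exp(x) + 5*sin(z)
(2*exp(x) + 3, 0, 5*cos(z))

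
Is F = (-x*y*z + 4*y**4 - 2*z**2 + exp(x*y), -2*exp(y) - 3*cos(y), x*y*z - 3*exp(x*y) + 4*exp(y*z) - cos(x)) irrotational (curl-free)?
No, ∇×F = (x*z - 3*x*exp(x*y) + 4*z*exp(y*z), -x*y - y*z + 3*y*exp(x*y) - 4*z - sin(x), x*z - x*exp(x*y) - 16*y**3)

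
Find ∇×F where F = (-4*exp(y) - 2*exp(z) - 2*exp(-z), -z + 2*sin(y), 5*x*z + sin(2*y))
(2*cos(2*y) + 1, -5*z - 4*sinh(z), 4*exp(y))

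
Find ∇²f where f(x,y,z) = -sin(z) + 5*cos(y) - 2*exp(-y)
sin(z) - 5*cos(y) - 2*exp(-y)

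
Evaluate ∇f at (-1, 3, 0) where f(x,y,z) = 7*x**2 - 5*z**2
(-14, 0, 0)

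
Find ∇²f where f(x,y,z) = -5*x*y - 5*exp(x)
-5*exp(x)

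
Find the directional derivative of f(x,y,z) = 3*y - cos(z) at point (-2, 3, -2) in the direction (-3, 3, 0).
3*sqrt(2)/2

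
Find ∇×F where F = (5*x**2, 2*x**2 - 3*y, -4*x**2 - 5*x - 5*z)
(0, 8*x + 5, 4*x)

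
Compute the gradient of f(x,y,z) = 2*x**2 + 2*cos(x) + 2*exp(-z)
(4*x - 2*sin(x), 0, -2*exp(-z))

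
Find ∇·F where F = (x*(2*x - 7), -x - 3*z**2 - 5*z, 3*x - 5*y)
4*x - 7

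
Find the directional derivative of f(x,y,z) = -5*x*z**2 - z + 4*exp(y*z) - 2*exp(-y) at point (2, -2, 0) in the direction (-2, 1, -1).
sqrt(6)*(9 + 2*exp(2))/6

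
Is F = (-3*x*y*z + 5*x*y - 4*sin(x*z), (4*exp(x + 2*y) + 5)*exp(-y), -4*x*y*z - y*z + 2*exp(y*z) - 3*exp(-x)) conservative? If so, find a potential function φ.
No, ∇×F = (z*(-4*x + 2*exp(y*z) - 1), -3*x*y - 4*x*cos(x*z) + 4*y*z - 3*exp(-x), 3*x*z - 5*x + 4*exp(x + y)) ≠ 0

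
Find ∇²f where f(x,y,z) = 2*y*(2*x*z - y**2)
-12*y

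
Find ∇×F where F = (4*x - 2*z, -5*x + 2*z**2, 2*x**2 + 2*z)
(-4*z, -4*x - 2, -5)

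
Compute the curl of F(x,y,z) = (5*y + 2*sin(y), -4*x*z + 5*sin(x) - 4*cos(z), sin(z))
(4*x - 4*sin(z), 0, -4*z + 5*cos(x) - 2*cos(y) - 5)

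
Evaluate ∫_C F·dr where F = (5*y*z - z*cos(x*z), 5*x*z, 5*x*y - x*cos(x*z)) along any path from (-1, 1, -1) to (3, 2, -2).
-65 + sin(6) + sin(1)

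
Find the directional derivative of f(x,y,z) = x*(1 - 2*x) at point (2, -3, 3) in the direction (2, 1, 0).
-14*sqrt(5)/5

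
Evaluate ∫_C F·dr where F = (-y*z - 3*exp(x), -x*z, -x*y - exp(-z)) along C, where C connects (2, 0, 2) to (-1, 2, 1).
-2*exp(-1) - exp(-2) + 2 + 3*exp(2)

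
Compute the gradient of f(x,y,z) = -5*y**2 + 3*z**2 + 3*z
(0, -10*y, 6*z + 3)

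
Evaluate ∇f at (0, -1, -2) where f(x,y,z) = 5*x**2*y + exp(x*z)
(-2, 0, 0)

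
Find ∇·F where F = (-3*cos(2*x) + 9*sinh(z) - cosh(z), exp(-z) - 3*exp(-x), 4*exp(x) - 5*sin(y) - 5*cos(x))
6*sin(2*x)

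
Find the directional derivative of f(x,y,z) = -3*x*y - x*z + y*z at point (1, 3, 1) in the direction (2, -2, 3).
-10*sqrt(17)/17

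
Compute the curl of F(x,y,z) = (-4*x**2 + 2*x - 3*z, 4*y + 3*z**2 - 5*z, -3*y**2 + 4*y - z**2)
(-6*y - 6*z + 9, -3, 0)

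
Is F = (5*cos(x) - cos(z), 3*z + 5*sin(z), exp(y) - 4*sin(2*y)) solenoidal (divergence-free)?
No, ∇·F = -5*sin(x)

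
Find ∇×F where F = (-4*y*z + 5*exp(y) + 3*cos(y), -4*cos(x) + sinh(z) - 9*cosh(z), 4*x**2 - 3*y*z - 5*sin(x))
(-3*z + 9*sinh(z) - cosh(z), -8*x - 4*y + 5*cos(x), 4*z - 5*exp(y) + 4*sin(x) + 3*sin(y))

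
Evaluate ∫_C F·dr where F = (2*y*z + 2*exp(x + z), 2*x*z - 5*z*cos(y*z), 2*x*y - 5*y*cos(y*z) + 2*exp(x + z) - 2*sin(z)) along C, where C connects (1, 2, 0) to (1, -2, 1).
-6 - 2*E + 2*cos(1) + 5*sin(2) + 2*exp(2)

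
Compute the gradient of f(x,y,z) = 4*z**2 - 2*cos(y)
(0, 2*sin(y), 8*z)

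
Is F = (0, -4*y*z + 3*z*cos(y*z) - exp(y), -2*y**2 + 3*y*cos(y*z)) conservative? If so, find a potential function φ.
Yes, F is conservative. φ = -2*y**2*z - exp(y) + 3*sin(y*z)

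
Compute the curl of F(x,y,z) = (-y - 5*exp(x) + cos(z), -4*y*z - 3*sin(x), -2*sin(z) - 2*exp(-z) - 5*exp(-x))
(4*y, -sin(z) - 5*exp(-x), 1 - 3*cos(x))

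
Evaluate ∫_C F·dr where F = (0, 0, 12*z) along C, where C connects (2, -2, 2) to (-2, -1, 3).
30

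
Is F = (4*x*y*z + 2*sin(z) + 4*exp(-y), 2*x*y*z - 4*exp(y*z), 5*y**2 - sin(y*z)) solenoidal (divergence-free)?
No, ∇·F = 2*x*z + 4*y*z - y*cos(y*z) - 4*z*exp(y*z)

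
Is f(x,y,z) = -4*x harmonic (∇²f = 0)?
Yes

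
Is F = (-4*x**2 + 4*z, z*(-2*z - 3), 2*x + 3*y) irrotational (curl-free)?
No, ∇×F = (4*z + 6, 2, 0)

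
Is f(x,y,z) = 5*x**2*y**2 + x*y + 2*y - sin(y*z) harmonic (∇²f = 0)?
No, ∇²f = 10*x**2 + y**2*sin(y*z) + 10*y**2 + z**2*sin(y*z)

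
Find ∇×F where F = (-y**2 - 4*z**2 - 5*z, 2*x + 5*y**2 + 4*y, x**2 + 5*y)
(5, -2*x - 8*z - 5, 2*y + 2)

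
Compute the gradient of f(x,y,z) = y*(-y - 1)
(0, -2*y - 1, 0)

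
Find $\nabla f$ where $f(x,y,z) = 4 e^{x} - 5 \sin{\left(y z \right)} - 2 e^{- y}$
(4*exp(x), -5*z*cos(y*z) + 2*exp(-y), -5*y*cos(y*z))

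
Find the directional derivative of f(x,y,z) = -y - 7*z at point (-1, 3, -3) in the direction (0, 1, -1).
3*sqrt(2)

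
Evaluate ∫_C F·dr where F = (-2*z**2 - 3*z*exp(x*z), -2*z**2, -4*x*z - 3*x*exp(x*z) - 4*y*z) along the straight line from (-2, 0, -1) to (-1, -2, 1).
-3*exp(-1) + 2 + 3*exp(2)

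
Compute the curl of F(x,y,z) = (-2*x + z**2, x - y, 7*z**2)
(0, 2*z, 1)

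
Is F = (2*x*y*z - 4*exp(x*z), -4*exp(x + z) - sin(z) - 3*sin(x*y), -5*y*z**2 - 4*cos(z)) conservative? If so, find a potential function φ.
No, ∇×F = (-5*z**2 + 4*exp(x + z) + cos(z), 2*x*(y - 2*exp(x*z)), -2*x*z - 3*y*cos(x*y) - 4*exp(x + z)) ≠ 0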